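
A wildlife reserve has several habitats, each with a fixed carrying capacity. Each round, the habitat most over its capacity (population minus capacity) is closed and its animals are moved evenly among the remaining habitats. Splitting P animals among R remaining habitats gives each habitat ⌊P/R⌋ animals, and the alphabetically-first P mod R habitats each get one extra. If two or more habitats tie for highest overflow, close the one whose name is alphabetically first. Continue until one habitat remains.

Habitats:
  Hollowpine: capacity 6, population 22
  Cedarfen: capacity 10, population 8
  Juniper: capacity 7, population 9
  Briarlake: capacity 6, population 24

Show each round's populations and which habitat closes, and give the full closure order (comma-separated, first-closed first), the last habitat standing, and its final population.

Round 1: Briarlake=24 Cedarfen=8 Hollowpine=22 Juniper=9 → close Briarlake (overflow 18)
  24÷3 = 8 each, +1 to first 0
Round 2: Cedarfen=16 Hollowpine=30 Juniper=17 → close Hollowpine (overflow 24)
  30÷2 = 15 each, +1 to first 0
Round 3: Cedarfen=31 Juniper=32 → close Juniper (overflow 25)
  32÷1 = 32 each, +1 to first 0

Closure order: Briarlake, Hollowpine, Juniper
Last habitat: Cedarfen with 63 animals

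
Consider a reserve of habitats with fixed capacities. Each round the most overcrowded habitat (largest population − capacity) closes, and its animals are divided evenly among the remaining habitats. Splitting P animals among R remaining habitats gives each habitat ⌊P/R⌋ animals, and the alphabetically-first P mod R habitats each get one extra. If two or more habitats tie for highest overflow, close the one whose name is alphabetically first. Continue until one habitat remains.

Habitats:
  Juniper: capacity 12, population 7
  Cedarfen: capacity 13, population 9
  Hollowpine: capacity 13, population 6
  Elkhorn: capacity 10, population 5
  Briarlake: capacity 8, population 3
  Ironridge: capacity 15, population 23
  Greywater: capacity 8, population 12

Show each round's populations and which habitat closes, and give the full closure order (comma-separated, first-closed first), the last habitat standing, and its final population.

Round 1: Briarlake=3 Cedarfen=9 Elkhorn=5 Greywater=12 Hollowpine=6 Ironridge=23 Juniper=7 → close Ironridge (overflow 8)
  23÷6 = 3 each, +1 to first 5
Round 2: Briarlake=7 Cedarfen=13 Elkhorn=9 Greywater=16 Hollowpine=10 Juniper=10 → close Greywater (overflow 8)
  16÷5 = 3 each, +1 to first 1
Round 3: Briarlake=11 Cedarfen=16 Elkhorn=12 Hollowpine=13 Juniper=13 → close Briarlake (overflow 3)
  11÷4 = 2 each, +1 to first 3
Round 4: Cedarfen=19 Elkhorn=15 Hollowpine=16 Juniper=15 → close Cedarfen (overflow 6)
  19÷3 = 6 each, +1 to first 1
Round 5: Elkhorn=22 Hollowpine=22 Juniper=21 → close Elkhorn (overflow 12)
  22÷2 = 11 each, +1 to first 0
Round 6: Hollowpine=33 Juniper=32 → close Hollowpine (overflow 20)
  33÷1 = 33 each, +1 to first 0

Closure order: Ironridge, Greywater, Briarlake, Cedarfen, Elkhorn, Hollowpine
Last habitat: Juniper with 65 animals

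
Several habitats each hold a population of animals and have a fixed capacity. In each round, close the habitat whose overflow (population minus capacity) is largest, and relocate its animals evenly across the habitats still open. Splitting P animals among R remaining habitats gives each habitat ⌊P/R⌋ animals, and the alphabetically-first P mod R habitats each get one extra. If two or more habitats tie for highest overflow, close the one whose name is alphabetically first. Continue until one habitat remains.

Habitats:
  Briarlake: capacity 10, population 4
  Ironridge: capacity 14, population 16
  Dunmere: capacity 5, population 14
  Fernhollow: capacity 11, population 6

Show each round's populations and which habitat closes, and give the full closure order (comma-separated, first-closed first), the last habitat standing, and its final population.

Round 1: Briarlake=4 Dunmere=14 Fernhollow=6 Ironridge=16 → close Dunmere (overflow 9)
  14÷3 = 4 each, +1 to first 2
Round 2: Briarlake=9 Fernhollow=11 Ironridge=20 → close Ironridge (overflow 6)
  20÷2 = 10 each, +1 to first 0
Round 3: Briarlake=19 Fernhollow=21 → close Fernhollow (overflow 10)
  21÷1 = 21 each, +1 to first 0

Closure order: Dunmere, Ironridge, Fernhollow
Last habitat: Briarlake with 40 animals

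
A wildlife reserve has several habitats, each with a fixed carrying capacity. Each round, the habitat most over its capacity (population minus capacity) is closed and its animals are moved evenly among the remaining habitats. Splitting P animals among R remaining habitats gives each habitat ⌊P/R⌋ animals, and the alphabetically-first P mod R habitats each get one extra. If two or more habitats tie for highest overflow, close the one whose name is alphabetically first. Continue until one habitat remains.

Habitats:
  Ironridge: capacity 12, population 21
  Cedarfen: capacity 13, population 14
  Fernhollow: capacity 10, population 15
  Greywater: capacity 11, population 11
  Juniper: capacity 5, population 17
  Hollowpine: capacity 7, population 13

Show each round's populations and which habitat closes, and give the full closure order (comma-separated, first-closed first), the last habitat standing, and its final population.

Closure order: Juniper, Ironridge, Fernhollow, Hollowpine, Cedarfen
Last habitat: Greywater with 91 animals

Round 1: Cedarfen=14 Fernhollow=15 Greywater=11 Hollowpine=13 Ironridge=21 Juniper=17 → close Juniper (overflow 12)
  17÷5 = 3 each, +1 to first 2
Round 2: Cedarfen=18 Fernhollow=19 Greywater=14 Hollowpine=16 Ironridge=24 → close Ironridge (overflow 12)
  24÷4 = 6 each, +1 to first 0
Round 3: Cedarfen=24 Fernhollow=25 Greywater=20 Hollowpine=22 → close Fernhollow (overflow 15)
  25÷3 = 8 each, +1 to first 1
Round 4: Cedarfen=33 Greywater=28 Hollowpine=30 → close Hollowpine (overflow 23)
  30÷2 = 15 each, +1 to first 0
Round 5: Cedarfen=48 Greywater=43 → close Cedarfen (overflow 35)
  48÷1 = 48 each, +1 to first 0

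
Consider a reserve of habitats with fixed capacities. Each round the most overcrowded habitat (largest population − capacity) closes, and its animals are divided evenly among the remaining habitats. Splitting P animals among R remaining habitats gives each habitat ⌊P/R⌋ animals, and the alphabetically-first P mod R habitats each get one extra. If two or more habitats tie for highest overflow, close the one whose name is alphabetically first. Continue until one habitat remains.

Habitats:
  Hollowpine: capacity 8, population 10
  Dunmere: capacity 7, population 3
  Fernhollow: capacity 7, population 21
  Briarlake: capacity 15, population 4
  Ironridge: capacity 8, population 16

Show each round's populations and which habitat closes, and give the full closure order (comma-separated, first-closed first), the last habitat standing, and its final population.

Closure order: Fernhollow, Ironridge, Hollowpine, Dunmere
Last habitat: Briarlake with 54 animals

Round 1: Briarlake=4 Dunmere=3 Fernhollow=21 Hollowpine=10 Ironridge=16 → close Fernhollow (overflow 14)
  21÷4 = 5 each, +1 to first 1
Round 2: Briarlake=10 Dunmere=8 Hollowpine=15 Ironridge=21 → close Ironridge (overflow 13)
  21÷3 = 7 each, +1 to first 0
Round 3: Briarlake=17 Dunmere=15 Hollowpine=22 → close Hollowpine (overflow 14)
  22÷2 = 11 each, +1 to first 0
Round 4: Briarlake=28 Dunmere=26 → close Dunmere (overflow 19)
  26÷1 = 26 each, +1 to first 0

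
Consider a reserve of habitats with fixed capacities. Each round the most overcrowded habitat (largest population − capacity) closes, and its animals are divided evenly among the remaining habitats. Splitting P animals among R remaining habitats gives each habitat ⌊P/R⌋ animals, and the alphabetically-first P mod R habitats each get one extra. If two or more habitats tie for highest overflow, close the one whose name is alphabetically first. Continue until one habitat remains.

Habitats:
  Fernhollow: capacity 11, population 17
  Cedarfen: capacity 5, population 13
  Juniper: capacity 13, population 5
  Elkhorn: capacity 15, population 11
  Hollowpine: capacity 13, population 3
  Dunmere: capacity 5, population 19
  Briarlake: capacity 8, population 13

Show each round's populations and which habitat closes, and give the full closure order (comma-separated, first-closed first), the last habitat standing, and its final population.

Round 1: Briarlake=13 Cedarfen=13 Dunmere=19 Elkhorn=11 Fernhollow=17 Hollowpine=3 Juniper=5 → close Dunmere (overflow 14)
  19÷6 = 3 each, +1 to first 1
Round 2: Briarlake=17 Cedarfen=16 Elkhorn=14 Fernhollow=20 Hollowpine=6 Juniper=8 → close Cedarfen (overflow 11)
  16÷5 = 3 each, +1 to first 1
Round 3: Briarlake=21 Elkhorn=17 Fernhollow=23 Hollowpine=9 Juniper=11 → close Briarlake (overflow 13)
  21÷4 = 5 each, +1 to first 1
Round 4: Elkhorn=23 Fernhollow=28 Hollowpine=14 Juniper=16 → close Fernhollow (overflow 17)
  28÷3 = 9 each, +1 to first 1
Round 5: Elkhorn=33 Hollowpine=23 Juniper=25 → close Elkhorn (overflow 18)
  33÷2 = 16 each, +1 to first 1
Round 6: Hollowpine=40 Juniper=41 → close Juniper (overflow 28)
  41÷1 = 41 each, +1 to first 0

Closure order: Dunmere, Cedarfen, Briarlake, Fernhollow, Elkhorn, Juniper
Last habitat: Hollowpine with 81 animals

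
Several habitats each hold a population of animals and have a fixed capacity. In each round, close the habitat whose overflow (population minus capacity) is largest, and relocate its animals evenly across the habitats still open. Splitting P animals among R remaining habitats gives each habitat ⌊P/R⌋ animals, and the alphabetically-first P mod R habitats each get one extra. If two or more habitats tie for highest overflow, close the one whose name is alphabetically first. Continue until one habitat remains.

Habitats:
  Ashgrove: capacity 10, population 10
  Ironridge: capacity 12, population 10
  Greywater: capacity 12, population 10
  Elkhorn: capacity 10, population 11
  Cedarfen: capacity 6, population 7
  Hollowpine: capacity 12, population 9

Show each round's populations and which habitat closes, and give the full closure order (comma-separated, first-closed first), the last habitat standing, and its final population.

Closure order: Cedarfen, Elkhorn, Ashgrove, Greywater, Ironridge
Last habitat: Hollowpine with 57 animals

Round 1: Ashgrove=10 Cedarfen=7 Elkhorn=11 Greywater=10 Hollowpine=9 Ironridge=10 → close Cedarfen (overflow 1)
  7÷5 = 1 each, +1 to first 2
Round 2: Ashgrove=12 Elkhorn=13 Greywater=11 Hollowpine=10 Ironridge=11 → close Elkhorn (overflow 3)
  13÷4 = 3 each, +1 to first 1
Round 3: Ashgrove=16 Greywater=14 Hollowpine=13 Ironridge=14 → close Ashgrove (overflow 6)
  16÷3 = 5 each, +1 to first 1
Round 4: Greywater=20 Hollowpine=18 Ironridge=19 → close Greywater (overflow 8)
  20÷2 = 10 each, +1 to first 0
Round 5: Hollowpine=28 Ironridge=29 → close Ironridge (overflow 17)
  29÷1 = 29 each, +1 to first 0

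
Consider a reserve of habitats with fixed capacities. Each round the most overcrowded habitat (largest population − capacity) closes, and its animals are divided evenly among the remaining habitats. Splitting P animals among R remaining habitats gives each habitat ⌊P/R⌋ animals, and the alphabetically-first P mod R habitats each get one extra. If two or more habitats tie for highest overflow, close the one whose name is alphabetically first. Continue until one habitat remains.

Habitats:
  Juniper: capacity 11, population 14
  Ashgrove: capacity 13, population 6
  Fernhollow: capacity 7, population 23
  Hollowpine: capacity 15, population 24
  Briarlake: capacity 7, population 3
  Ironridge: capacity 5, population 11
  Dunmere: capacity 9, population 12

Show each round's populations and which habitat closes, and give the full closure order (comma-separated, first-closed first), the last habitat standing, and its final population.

Round 1: Ashgrove=6 Briarlake=3 Dunmere=12 Fernhollow=23 Hollowpine=24 Ironridge=11 Juniper=14 → close Fernhollow (overflow 16)
  23÷6 = 3 each, +1 to first 5
Round 2: Ashgrove=10 Briarlake=7 Dunmere=16 Hollowpine=28 Ironridge=15 Juniper=17 → close Hollowpine (overflow 13)
  28÷5 = 5 each, +1 to first 3
Round 3: Ashgrove=16 Briarlake=13 Dunmere=22 Ironridge=20 Juniper=22 → close Ironridge (overflow 15)
  20÷4 = 5 each, +1 to first 0
Round 4: Ashgrove=21 Briarlake=18 Dunmere=27 Juniper=27 → close Dunmere (overflow 18)
  27÷3 = 9 each, +1 to first 0
Round 5: Ashgrove=30 Briarlake=27 Juniper=36 → close Juniper (overflow 25)
  36÷2 = 18 each, +1 to first 0
Round 6: Ashgrove=48 Briarlake=45 → close Briarlake (overflow 38)
  45÷1 = 45 each, +1 to first 0

Closure order: Fernhollow, Hollowpine, Ironridge, Dunmere, Juniper, Briarlake
Last habitat: Ashgrove with 93 animals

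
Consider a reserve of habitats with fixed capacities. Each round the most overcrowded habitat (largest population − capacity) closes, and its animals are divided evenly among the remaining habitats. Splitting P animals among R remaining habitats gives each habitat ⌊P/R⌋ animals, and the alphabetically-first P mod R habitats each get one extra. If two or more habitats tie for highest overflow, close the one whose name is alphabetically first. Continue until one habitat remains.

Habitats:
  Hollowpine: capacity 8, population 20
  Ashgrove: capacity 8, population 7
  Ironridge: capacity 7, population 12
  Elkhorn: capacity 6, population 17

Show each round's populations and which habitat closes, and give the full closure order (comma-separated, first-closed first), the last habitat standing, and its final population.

Closure order: Hollowpine, Elkhorn, Ironridge
Last habitat: Ashgrove with 56 animals

Round 1: Ashgrove=7 Elkhorn=17 Hollowpine=20 Ironridge=12 → close Hollowpine (overflow 12)
  20÷3 = 6 each, +1 to first 2
Round 2: Ashgrove=14 Elkhorn=24 Ironridge=18 → close Elkhorn (overflow 18)
  24÷2 = 12 each, +1 to first 0
Round 3: Ashgrove=26 Ironridge=30 → close Ironridge (overflow 23)
  30÷1 = 30 each, +1 to first 0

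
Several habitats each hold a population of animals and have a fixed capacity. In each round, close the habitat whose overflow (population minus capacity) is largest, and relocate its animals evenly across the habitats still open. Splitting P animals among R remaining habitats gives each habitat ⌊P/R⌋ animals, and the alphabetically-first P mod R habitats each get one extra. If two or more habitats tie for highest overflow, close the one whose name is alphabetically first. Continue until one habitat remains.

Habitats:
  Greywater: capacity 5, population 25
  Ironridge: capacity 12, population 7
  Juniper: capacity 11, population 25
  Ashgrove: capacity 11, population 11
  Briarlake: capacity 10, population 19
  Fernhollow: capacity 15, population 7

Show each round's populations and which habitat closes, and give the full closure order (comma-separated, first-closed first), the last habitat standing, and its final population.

Closure order: Greywater, Juniper, Briarlake, Ashgrove, Ironridge
Last habitat: Fernhollow with 94 animals

Round 1: Ashgrove=11 Briarlake=19 Fernhollow=7 Greywater=25 Ironridge=7 Juniper=25 → close Greywater (overflow 20)
  25÷5 = 5 each, +1 to first 0
Round 2: Ashgrove=16 Briarlake=24 Fernhollow=12 Ironridge=12 Juniper=30 → close Juniper (overflow 19)
  30÷4 = 7 each, +1 to first 2
Round 3: Ashgrove=24 Briarlake=32 Fernhollow=19 Ironridge=19 → close Briarlake (overflow 22)
  32÷3 = 10 each, +1 to first 2
Round 4: Ashgrove=35 Fernhollow=30 Ironridge=29 → close Ashgrove (overflow 24)
  35÷2 = 17 each, +1 to first 1
Round 5: Fernhollow=48 Ironridge=46 → close Ironridge (overflow 34)
  46÷1 = 46 each, +1 to first 0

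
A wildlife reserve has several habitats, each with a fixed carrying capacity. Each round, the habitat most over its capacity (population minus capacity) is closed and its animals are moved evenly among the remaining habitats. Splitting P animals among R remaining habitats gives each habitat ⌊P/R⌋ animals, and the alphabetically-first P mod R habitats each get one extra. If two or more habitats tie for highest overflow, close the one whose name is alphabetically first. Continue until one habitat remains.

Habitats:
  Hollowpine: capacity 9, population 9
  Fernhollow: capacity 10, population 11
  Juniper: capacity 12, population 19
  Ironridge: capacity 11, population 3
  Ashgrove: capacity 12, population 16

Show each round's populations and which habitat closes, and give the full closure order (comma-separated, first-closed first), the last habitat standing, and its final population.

Closure order: Juniper, Ashgrove, Fernhollow, Hollowpine
Last habitat: Ironridge with 58 animals

Round 1: Ashgrove=16 Fernhollow=11 Hollowpine=9 Ironridge=3 Juniper=19 → close Juniper (overflow 7)
  19÷4 = 4 each, +1 to first 3
Round 2: Ashgrove=21 Fernhollow=16 Hollowpine=14 Ironridge=7 → close Ashgrove (overflow 9)
  21÷3 = 7 each, +1 to first 0
Round 3: Fernhollow=23 Hollowpine=21 Ironridge=14 → close Fernhollow (overflow 13)
  23÷2 = 11 each, +1 to first 1
Round 4: Hollowpine=33 Ironridge=25 → close Hollowpine (overflow 24)
  33÷1 = 33 each, +1 to first 0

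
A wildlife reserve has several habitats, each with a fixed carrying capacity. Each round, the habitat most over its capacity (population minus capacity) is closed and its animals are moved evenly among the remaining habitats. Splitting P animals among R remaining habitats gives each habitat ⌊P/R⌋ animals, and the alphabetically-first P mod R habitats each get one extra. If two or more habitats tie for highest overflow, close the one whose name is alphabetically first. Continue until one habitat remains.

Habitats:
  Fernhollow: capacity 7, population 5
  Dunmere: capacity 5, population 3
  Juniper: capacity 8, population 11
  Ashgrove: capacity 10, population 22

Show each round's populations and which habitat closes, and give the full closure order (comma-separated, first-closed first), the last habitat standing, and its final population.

Round 1: Ashgrove=22 Dunmere=3 Fernhollow=5 Juniper=11 → close Ashgrove (overflow 12)
  22÷3 = 7 each, +1 to first 1
Round 2: Dunmere=11 Fernhollow=12 Juniper=18 → close Juniper (overflow 10)
  18÷2 = 9 each, +1 to first 0
Round 3: Dunmere=20 Fernhollow=21 → close Dunmere (overflow 15)
  20÷1 = 20 each, +1 to first 0

Closure order: Ashgrove, Juniper, Dunmere
Last habitat: Fernhollow with 41 animals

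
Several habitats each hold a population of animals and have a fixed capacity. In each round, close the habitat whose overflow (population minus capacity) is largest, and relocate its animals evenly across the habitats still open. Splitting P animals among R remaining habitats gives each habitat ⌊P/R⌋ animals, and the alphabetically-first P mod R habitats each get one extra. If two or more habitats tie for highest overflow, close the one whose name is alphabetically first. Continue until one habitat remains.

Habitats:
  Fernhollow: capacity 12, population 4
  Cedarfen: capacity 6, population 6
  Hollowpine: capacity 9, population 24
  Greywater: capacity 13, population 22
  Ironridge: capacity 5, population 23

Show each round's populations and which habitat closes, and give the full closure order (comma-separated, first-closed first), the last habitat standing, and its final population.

Round 1: Cedarfen=6 Fernhollow=4 Greywater=22 Hollowpine=24 Ironridge=23 → close Ironridge (overflow 18)
  23÷4 = 5 each, +1 to first 3
Round 2: Cedarfen=12 Fernhollow=10 Greywater=28 Hollowpine=29 → close Hollowpine (overflow 20)
  29÷3 = 9 each, +1 to first 2
Round 3: Cedarfen=22 Fernhollow=20 Greywater=37 → close Greywater (overflow 24)
  37÷2 = 18 each, +1 to first 1
Round 4: Cedarfen=41 Fernhollow=38 → close Cedarfen (overflow 35)
  41÷1 = 41 each, +1 to first 0

Closure order: Ironridge, Hollowpine, Greywater, Cedarfen
Last habitat: Fernhollow with 79 animals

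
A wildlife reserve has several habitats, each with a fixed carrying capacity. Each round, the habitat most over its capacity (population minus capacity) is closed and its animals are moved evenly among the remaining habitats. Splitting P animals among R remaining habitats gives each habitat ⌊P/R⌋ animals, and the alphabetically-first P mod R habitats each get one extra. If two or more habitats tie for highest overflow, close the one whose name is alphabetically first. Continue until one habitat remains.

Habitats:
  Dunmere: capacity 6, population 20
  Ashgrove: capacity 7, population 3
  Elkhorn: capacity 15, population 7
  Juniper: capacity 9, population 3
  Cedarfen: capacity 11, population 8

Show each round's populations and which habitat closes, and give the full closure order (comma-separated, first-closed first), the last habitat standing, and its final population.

Closure order: Dunmere, Cedarfen, Ashgrove, Juniper
Last habitat: Elkhorn with 41 animals

Round 1: Ashgrove=3 Cedarfen=8 Dunmere=20 Elkhorn=7 Juniper=3 → close Dunmere (overflow 14)
  20÷4 = 5 each, +1 to first 0
Round 2: Ashgrove=8 Cedarfen=13 Elkhorn=12 Juniper=8 → close Cedarfen (overflow 2)
  13÷3 = 4 each, +1 to first 1
Round 3: Ashgrove=13 Elkhorn=16 Juniper=12 → close Ashgrove (overflow 6)
  13÷2 = 6 each, +1 to first 1
Round 4: Elkhorn=23 Juniper=18 → close Juniper (overflow 9)
  18÷1 = 18 each, +1 to first 0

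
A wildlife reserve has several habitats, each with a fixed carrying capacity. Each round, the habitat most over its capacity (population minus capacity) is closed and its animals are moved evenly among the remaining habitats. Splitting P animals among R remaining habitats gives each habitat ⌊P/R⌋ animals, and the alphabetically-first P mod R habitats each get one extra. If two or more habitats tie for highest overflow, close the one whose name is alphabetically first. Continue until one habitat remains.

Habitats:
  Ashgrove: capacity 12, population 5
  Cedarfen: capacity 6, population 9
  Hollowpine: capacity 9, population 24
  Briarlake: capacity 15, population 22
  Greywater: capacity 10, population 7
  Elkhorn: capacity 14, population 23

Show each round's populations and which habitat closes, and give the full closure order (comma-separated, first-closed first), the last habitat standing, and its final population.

Round 1: Ashgrove=5 Briarlake=22 Cedarfen=9 Elkhorn=23 Greywater=7 Hollowpine=24 → close Hollowpine (overflow 15)
  24÷5 = 4 each, +1 to first 4
Round 2: Ashgrove=10 Briarlake=27 Cedarfen=14 Elkhorn=28 Greywater=11 → close Elkhorn (overflow 14)
  28÷4 = 7 each, +1 to first 0
Round 3: Ashgrove=17 Briarlake=34 Cedarfen=21 Greywater=18 → close Briarlake (overflow 19)
  34÷3 = 11 each, +1 to first 1
Round 4: Ashgrove=29 Cedarfen=32 Greywater=29 → close Cedarfen (overflow 26)
  32÷2 = 16 each, +1 to first 0
Round 5: Ashgrove=45 Greywater=45 → close Greywater (overflow 35)
  45÷1 = 45 each, +1 to first 0

Closure order: Hollowpine, Elkhorn, Briarlake, Cedarfen, Greywater
Last habitat: Ashgrove with 90 animals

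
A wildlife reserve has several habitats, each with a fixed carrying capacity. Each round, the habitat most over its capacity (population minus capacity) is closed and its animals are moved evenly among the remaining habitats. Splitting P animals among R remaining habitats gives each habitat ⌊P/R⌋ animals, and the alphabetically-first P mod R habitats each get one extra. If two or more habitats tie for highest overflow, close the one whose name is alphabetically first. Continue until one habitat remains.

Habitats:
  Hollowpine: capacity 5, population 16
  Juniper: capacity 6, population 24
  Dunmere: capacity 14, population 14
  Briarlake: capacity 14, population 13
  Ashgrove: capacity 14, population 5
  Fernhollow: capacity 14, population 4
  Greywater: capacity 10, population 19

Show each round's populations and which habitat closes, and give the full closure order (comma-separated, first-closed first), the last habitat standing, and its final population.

Round 1: Ashgrove=5 Briarlake=13 Dunmere=14 Fernhollow=4 Greywater=19 Hollowpine=16 Juniper=24 → close Juniper (overflow 18)
  24÷6 = 4 each, +1 to first 0
Round 2: Ashgrove=9 Briarlake=17 Dunmere=18 Fernhollow=8 Greywater=23 Hollowpine=20 → close Hollowpine (overflow 15)
  20÷5 = 4 each, +1 to first 0
Round 3: Ashgrove=13 Briarlake=21 Dunmere=22 Fernhollow=12 Greywater=27 → close Greywater (overflow 17)
  27÷4 = 6 each, +1 to first 3
Round 4: Ashgrove=20 Briarlake=28 Dunmere=29 Fernhollow=18 → close Dunmere (overflow 15)
  29÷3 = 9 each, +1 to first 2
Round 5: Ashgrove=30 Briarlake=38 Fernhollow=27 → close Briarlake (overflow 24)
  38÷2 = 19 each, +1 to first 0
Round 6: Ashgrove=49 Fernhollow=46 → close Ashgrove (overflow 35)
  49÷1 = 49 each, +1 to first 0

Closure order: Juniper, Hollowpine, Greywater, Dunmere, Briarlake, Ashgrove
Last habitat: Fernhollow with 95 animals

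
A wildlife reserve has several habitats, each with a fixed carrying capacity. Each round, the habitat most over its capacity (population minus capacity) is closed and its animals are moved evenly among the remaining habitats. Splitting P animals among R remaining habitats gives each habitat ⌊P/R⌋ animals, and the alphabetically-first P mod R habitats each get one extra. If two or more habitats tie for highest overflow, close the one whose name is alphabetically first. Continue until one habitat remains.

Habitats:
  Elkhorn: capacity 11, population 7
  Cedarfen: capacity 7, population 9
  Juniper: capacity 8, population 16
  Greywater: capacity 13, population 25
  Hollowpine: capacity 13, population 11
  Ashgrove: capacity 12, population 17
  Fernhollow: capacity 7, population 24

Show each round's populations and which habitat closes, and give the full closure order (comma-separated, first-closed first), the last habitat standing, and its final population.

Closure order: Fernhollow, Greywater, Juniper, Ashgrove, Cedarfen, Hollowpine
Last habitat: Elkhorn with 109 animals

Round 1: Ashgrove=17 Cedarfen=9 Elkhorn=7 Fernhollow=24 Greywater=25 Hollowpine=11 Juniper=16 → close Fernhollow (overflow 17)
  24÷6 = 4 each, +1 to first 0
Round 2: Ashgrove=21 Cedarfen=13 Elkhorn=11 Greywater=29 Hollowpine=15 Juniper=20 → close Greywater (overflow 16)
  29÷5 = 5 each, +1 to first 4
Round 3: Ashgrove=27 Cedarfen=19 Elkhorn=17 Hollowpine=21 Juniper=25 → close Juniper (overflow 17)
  25÷4 = 6 each, +1 to first 1
Round 4: Ashgrove=34 Cedarfen=25 Elkhorn=23 Hollowpine=27 → close Ashgrove (overflow 22)
  34÷3 = 11 each, +1 to first 1
Round 5: Cedarfen=37 Elkhorn=34 Hollowpine=38 → close Cedarfen (overflow 30)
  37÷2 = 18 each, +1 to first 1
Round 6: Elkhorn=53 Hollowpine=56 → close Hollowpine (overflow 43)
  56÷1 = 56 each, +1 to first 0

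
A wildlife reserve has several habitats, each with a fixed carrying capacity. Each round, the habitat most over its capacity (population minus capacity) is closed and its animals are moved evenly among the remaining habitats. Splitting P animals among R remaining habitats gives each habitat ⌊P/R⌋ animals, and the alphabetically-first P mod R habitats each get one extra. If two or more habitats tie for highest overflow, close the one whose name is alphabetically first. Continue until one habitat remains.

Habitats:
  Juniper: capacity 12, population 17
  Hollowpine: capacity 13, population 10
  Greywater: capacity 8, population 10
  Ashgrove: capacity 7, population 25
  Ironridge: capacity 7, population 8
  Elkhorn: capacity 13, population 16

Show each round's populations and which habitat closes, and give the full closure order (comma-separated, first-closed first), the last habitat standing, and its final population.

Closure order: Ashgrove, Juniper, Elkhorn, Greywater, Ironridge
Last habitat: Hollowpine with 86 animals

Round 1: Ashgrove=25 Elkhorn=16 Greywater=10 Hollowpine=10 Ironridge=8 Juniper=17 → close Ashgrove (overflow 18)
  25÷5 = 5 each, +1 to first 0
Round 2: Elkhorn=21 Greywater=15 Hollowpine=15 Ironridge=13 Juniper=22 → close Juniper (overflow 10)
  22÷4 = 5 each, +1 to first 2
Round 3: Elkhorn=27 Greywater=21 Hollowpine=20 Ironridge=18 → close Elkhorn (overflow 14)
  27÷3 = 9 each, +1 to first 0
Round 4: Greywater=30 Hollowpine=29 Ironridge=27 → close Greywater (overflow 22)
  30÷2 = 15 each, +1 to first 0
Round 5: Hollowpine=44 Ironridge=42 → close Ironridge (overflow 35)
  42÷1 = 42 each, +1 to first 0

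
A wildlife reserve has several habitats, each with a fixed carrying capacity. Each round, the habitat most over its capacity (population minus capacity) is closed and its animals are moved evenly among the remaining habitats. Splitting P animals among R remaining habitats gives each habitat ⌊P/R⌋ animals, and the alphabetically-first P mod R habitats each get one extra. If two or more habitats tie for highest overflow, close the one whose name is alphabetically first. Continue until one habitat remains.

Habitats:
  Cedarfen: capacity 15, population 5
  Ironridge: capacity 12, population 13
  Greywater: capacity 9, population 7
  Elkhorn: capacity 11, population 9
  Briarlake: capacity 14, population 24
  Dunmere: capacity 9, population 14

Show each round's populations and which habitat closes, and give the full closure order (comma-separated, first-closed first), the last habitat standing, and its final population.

Round 1: Briarlake=24 Cedarfen=5 Dunmere=14 Elkhorn=9 Greywater=7 Ironridge=13 → close Briarlake (overflow 10)
  24÷5 = 4 each, +1 to first 4
Round 2: Cedarfen=10 Dunmere=19 Elkhorn=14 Greywater=12 Ironridge=17 → close Dunmere (overflow 10)
  19÷4 = 4 each, +1 to first 3
Round 3: Cedarfen=15 Elkhorn=19 Greywater=17 Ironridge=21 → close Ironridge (overflow 9)
  21÷3 = 7 each, +1 to first 0
Round 4: Cedarfen=22 Elkhorn=26 Greywater=24 → close Elkhorn (overflow 15)
  26÷2 = 13 each, +1 to first 0
Round 5: Cedarfen=35 Greywater=37 → close Greywater (overflow 28)
  37÷1 = 37 each, +1 to first 0

Closure order: Briarlake, Dunmere, Ironridge, Elkhorn, Greywater
Last habitat: Cedarfen with 72 animals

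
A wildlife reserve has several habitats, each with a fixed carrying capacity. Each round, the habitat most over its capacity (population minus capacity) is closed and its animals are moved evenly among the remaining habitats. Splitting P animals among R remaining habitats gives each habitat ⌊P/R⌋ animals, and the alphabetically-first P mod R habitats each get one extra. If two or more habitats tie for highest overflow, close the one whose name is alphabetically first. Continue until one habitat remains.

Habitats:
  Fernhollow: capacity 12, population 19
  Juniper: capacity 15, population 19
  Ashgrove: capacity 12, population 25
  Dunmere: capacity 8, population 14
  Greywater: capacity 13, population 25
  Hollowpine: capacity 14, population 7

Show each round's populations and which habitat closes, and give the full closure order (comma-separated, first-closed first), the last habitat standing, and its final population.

Closure order: Ashgrove, Greywater, Fernhollow, Dunmere, Juniper
Last habitat: Hollowpine with 109 animals

Round 1: Ashgrove=25 Dunmere=14 Fernhollow=19 Greywater=25 Hollowpine=7 Juniper=19 → close Ashgrove (overflow 13)
  25÷5 = 5 each, +1 to first 0
Round 2: Dunmere=19 Fernhollow=24 Greywater=30 Hollowpine=12 Juniper=24 → close Greywater (overflow 17)
  30÷4 = 7 each, +1 to first 2
Round 3: Dunmere=27 Fernhollow=32 Hollowpine=19 Juniper=31 → close Fernhollow (overflow 20)
  32÷3 = 10 each, +1 to first 2
Round 4: Dunmere=38 Hollowpine=30 Juniper=41 → close Dunmere (overflow 30)
  38÷2 = 19 each, +1 to first 0
Round 5: Hollowpine=49 Juniper=60 → close Juniper (overflow 45)
  60÷1 = 60 each, +1 to first 0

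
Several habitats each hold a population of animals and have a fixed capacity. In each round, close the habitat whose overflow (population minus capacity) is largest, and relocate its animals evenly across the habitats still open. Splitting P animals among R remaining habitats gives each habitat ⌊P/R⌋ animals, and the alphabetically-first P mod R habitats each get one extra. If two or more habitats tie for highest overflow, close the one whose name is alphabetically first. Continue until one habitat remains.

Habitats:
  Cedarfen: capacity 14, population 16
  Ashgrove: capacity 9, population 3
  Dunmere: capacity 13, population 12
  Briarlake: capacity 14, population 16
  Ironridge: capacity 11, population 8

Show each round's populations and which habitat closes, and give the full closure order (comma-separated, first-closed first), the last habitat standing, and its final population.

Round 1: Ashgrove=3 Briarlake=16 Cedarfen=16 Dunmere=12 Ironridge=8 → close Briarlake (overflow 2)
  16÷4 = 4 each, +1 to first 0
Round 2: Ashgrove=7 Cedarfen=20 Dunmere=16 Ironridge=12 → close Cedarfen (overflow 6)
  20÷3 = 6 each, +1 to first 2
Round 3: Ashgrove=14 Dunmere=23 Ironridge=18 → close Dunmere (overflow 10)
  23÷2 = 11 each, +1 to first 1
Round 4: Ashgrove=26 Ironridge=29 → close Ironridge (overflow 18)
  29÷1 = 29 each, +1 to first 0

Closure order: Briarlake, Cedarfen, Dunmere, Ironridge
Last habitat: Ashgrove with 55 animals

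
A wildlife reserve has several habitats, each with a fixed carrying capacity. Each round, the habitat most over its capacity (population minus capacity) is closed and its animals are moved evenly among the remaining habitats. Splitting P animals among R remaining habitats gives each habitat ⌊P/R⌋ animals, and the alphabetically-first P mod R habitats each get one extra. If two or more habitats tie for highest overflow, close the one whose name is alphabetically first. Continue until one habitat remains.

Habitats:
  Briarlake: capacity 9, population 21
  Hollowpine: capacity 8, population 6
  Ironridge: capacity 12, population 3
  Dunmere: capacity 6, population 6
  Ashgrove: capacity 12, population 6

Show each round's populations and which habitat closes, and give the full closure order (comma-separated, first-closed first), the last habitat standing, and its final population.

Closure order: Briarlake, Dunmere, Hollowpine, Ashgrove
Last habitat: Ironridge with 42 animals

Round 1: Ashgrove=6 Briarlake=21 Dunmere=6 Hollowpine=6 Ironridge=3 → close Briarlake (overflow 12)
  21÷4 = 5 each, +1 to first 1
Round 2: Ashgrove=12 Dunmere=11 Hollowpine=11 Ironridge=8 → close Dunmere (overflow 5)
  11÷3 = 3 each, +1 to first 2
Round 3: Ashgrove=16 Hollowpine=15 Ironridge=11 → close Hollowpine (overflow 7)
  15÷2 = 7 each, +1 to first 1
Round 4: Ashgrove=24 Ironridge=18 → close Ashgrove (overflow 12)
  24÷1 = 24 each, +1 to first 0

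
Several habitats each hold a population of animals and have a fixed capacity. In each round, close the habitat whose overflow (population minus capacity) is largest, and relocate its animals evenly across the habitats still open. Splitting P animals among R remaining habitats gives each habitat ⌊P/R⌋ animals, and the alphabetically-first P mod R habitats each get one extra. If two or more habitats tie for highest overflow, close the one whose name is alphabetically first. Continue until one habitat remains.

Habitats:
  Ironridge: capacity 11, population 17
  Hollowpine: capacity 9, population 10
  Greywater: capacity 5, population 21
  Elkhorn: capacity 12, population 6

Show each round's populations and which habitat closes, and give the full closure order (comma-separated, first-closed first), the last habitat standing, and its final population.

Closure order: Greywater, Ironridge, Hollowpine
Last habitat: Elkhorn with 54 animals

Round 1: Elkhorn=6 Greywater=21 Hollowpine=10 Ironridge=17 → close Greywater (overflow 16)
  21÷3 = 7 each, +1 to first 0
Round 2: Elkhorn=13 Hollowpine=17 Ironridge=24 → close Ironridge (overflow 13)
  24÷2 = 12 each, +1 to first 0
Round 3: Elkhorn=25 Hollowpine=29 → close Hollowpine (overflow 20)
  29÷1 = 29 each, +1 to first 0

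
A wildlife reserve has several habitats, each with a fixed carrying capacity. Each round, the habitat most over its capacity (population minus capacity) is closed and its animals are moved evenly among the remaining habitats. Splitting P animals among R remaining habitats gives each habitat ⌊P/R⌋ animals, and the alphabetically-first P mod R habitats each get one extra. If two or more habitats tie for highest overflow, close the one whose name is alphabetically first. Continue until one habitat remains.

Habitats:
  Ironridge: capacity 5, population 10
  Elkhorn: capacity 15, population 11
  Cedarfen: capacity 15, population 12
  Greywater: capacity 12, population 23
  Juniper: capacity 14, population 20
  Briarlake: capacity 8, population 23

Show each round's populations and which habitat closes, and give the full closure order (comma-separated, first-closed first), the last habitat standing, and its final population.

Round 1: Briarlake=23 Cedarfen=12 Elkhorn=11 Greywater=23 Ironridge=10 Juniper=20 → close Briarlake (overflow 15)
  23÷5 = 4 each, +1 to first 3
Round 2: Cedarfen=17 Elkhorn=16 Greywater=28 Ironridge=14 Juniper=24 → close Greywater (overflow 16)
  28÷4 = 7 each, +1 to first 0
Round 3: Cedarfen=24 Elkhorn=23 Ironridge=21 Juniper=31 → close Juniper (overflow 17)
  31÷3 = 10 each, +1 to first 1
Round 4: Cedarfen=35 Elkhorn=33 Ironridge=31 → close Ironridge (overflow 26)
  31÷2 = 15 each, +1 to first 1
Round 5: Cedarfen=51 Elkhorn=48 → close Cedarfen (overflow 36)
  51÷1 = 51 each, +1 to first 0

Closure order: Briarlake, Greywater, Juniper, Ironridge, Cedarfen
Last habitat: Elkhorn with 99 animals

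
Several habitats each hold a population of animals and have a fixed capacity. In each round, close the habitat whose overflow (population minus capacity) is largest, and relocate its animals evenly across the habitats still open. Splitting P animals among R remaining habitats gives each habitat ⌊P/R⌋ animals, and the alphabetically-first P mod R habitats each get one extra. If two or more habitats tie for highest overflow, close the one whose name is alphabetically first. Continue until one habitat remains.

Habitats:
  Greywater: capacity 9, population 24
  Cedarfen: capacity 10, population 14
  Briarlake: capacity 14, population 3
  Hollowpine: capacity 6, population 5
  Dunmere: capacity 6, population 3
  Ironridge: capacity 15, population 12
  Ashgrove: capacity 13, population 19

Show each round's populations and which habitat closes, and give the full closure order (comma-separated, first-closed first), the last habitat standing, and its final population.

Closure order: Greywater, Ashgrove, Cedarfen, Hollowpine, Dunmere, Ironridge
Last habitat: Briarlake with 80 animals

Round 1: Ashgrove=19 Briarlake=3 Cedarfen=14 Dunmere=3 Greywater=24 Hollowpine=5 Ironridge=12 → close Greywater (overflow 15)
  24÷6 = 4 each, +1 to first 0
Round 2: Ashgrove=23 Briarlake=7 Cedarfen=18 Dunmere=7 Hollowpine=9 Ironridge=16 → close Ashgrove (overflow 10)
  23÷5 = 4 each, +1 to first 3
Round 3: Briarlake=12 Cedarfen=23 Dunmere=12 Hollowpine=13 Ironridge=20 → close Cedarfen (overflow 13)
  23÷4 = 5 each, +1 to first 3
Round 4: Briarlake=18 Dunmere=18 Hollowpine=19 Ironridge=25 → close Hollowpine (overflow 13)
  19÷3 = 6 each, +1 to first 1
Round 5: Briarlake=25 Dunmere=24 Ironridge=31 → close Dunmere (overflow 18)
  24÷2 = 12 each, +1 to first 0
Round 6: Briarlake=37 Ironridge=43 → close Ironridge (overflow 28)
  43÷1 = 43 each, +1 to first 0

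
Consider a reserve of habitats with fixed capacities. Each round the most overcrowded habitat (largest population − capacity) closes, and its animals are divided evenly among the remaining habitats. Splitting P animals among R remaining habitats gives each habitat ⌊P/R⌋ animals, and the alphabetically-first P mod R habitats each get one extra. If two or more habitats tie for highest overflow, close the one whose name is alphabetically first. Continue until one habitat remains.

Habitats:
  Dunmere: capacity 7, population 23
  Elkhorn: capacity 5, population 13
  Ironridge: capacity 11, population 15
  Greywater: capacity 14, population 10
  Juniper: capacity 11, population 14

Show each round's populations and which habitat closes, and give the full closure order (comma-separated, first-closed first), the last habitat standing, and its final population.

Round 1: Dunmere=23 Elkhorn=13 Greywater=10 Ironridge=15 Juniper=14 → close Dunmere (overflow 16)
  23÷4 = 5 each, +1 to first 3
Round 2: Elkhorn=19 Greywater=16 Ironridge=21 Juniper=19 → close Elkhorn (overflow 14)
  19÷3 = 6 each, +1 to first 1
Round 3: Greywater=23 Ironridge=27 Juniper=25 → close Ironridge (overflow 16)
  27÷2 = 13 each, +1 to first 1
Round 4: Greywater=37 Juniper=38 → close Juniper (overflow 27)
  38÷1 = 38 each, +1 to first 0

Closure order: Dunmere, Elkhorn, Ironridge, Juniper
Last habitat: Greywater with 75 animals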